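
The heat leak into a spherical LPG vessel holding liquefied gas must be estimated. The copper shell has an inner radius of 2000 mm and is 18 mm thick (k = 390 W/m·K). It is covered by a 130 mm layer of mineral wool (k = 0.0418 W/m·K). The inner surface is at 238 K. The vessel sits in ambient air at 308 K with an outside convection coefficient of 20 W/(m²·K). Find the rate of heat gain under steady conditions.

Radial (spherical) resistances in series:
R_copper shell = (1/2 − 1/2.018)/(4π×390) = 9.1×10^-7 K/W
R_mineral wool = (1/2.018 − 1/2.148)/(4π×0.0418) = 0.0571 K/W
R_outer film = 1/(h·4πr_o²) = 1/(20×4π×2.148²) = 8.624×10^-4 K/W
R_total = 0.05796 K/W
Q = ΔT/R_total = 70/0.05796

Q ≈ 1210 W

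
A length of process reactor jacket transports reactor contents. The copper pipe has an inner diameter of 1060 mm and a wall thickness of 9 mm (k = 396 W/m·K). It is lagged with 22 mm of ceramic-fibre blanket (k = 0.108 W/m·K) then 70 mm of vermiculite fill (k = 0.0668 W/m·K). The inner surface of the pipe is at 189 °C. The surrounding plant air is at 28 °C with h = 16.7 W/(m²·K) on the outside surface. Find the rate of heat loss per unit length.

For a radial system each layer contributes R = ln(r_out/r_in)/(2πkL); films add R = 1/(hA).
R_copper pipe wall = ln(539/530)/(2π×396×1) = 6.768×10^-6 K/W
R_ceramic-fibre blanket = ln(561/539)/(2π×0.108×1) = 0.05895 K/W
R_vermiculite fill = ln(631/561)/(2π×0.0668×1) = 0.2802 K/W
R_outer film = 1/(h_o·2πr_oL) = 1/(16.7×2π×0.631×1) = 0.0151 K/W
R_total = 0.3542 K/W
Q = ΔT/R_total = 161/0.3542

q′ ≈ 455 W/m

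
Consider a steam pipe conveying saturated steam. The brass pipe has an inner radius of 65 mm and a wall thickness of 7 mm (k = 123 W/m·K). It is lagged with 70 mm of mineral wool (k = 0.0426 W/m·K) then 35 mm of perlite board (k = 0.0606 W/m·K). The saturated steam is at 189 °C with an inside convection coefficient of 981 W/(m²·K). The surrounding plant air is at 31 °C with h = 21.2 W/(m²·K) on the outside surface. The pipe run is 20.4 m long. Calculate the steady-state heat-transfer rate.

Q ≈ 1020 W

For a radial system each layer contributes R = ln(r_out/r_in)/(2πkL); films add R = 1/(hA).
R_inner film = 1/(h_i·2πr₁L) = 1/(981×2π×0.065×20.4) = 1.224×10^-4 K/W
R_brass pipe wall = ln(72/65)/(2π×123×20.4) = 6.487×10^-6 K/W
R_mineral wool = ln(142/72)/(2π×0.0426×20.4) = 0.1244 K/W
R_perlite board = ln(177/142)/(2π×0.0606×20.4) = 0.02836 K/W
R_outer film = 1/(h_o·2πr_oL) = 1/(21.2×2π×0.177×20.4) = 0.002079 K/W
R_total = 0.155 K/W
Q = ΔT/R_total = 158/0.155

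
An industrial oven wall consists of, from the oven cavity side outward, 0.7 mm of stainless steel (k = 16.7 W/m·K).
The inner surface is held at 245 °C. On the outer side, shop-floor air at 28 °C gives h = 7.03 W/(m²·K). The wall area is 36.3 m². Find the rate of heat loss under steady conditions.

Using the resistance-network approach (series):
R_stainless steel = L/(kA) = 0.0007/(16.7×36.3) = 1.155×10^-6 K/W
R_outer film = 1/(h_o·A) = 1/(7.03×36.3) = 0.003919 K/W
R_total = 0.00392 K/W
Q = ΔT / R_total = 217 / 0.00392

Q ≈ 55400 W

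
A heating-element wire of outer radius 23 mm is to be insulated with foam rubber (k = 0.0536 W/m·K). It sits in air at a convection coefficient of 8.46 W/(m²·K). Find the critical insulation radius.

r_cr ≈ 6.34 mm

For a cylinder r_cr = k/h = 0.0536/8.46
r_cr = 6.34 mm; since the bare radius (23 mm) is above r_cr, any added insulation will reduce heat loss.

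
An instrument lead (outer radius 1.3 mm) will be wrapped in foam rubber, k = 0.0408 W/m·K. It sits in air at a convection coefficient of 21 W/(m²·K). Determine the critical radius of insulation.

For a cylinder r_cr = k/h = 0.0408/21
r_cr = 1.94 mm; since the bare radius (1.3 mm) is below r_cr, adding a thin layer of insulation will *increase* heat loss.

r_cr ≈ 1.94 mm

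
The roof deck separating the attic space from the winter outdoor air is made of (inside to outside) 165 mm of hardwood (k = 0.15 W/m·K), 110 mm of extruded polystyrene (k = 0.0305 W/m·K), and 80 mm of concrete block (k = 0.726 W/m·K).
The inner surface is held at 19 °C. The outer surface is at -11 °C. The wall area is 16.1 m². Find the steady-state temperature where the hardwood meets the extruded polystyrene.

T ≈ 12.1 °C

Using the resistance-network approach (series):
R_hardwood = L/(kA) = 0.165/(0.15×16.1) = 0.06832 K/W
R_extruded polystyrene = L/(kA) = 0.11/(0.0305×16.1) = 0.224 K/W
R_concrete block = L/(kA) = 0.08/(0.726×16.1) = 0.006844 K/W
R_total = 0.2992 K/W;  Q = ΔT/R_total = 30/0.2992 = 100.3 W
T_interface = T_inner − Q·ΣR(inner→interface) = 19 − 100×0.06832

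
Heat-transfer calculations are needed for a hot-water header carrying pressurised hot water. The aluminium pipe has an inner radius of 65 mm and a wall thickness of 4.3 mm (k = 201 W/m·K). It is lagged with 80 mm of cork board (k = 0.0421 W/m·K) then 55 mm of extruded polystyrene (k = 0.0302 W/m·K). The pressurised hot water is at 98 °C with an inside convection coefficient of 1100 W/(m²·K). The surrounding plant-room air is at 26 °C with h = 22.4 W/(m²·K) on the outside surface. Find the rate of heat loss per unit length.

q′ ≈ 15.7 W/m

Cylindrical conduction, so R = ln(r₂/r₁)/(2πkL) per layer, in series:
R_inner film = 1/(h_i·2πr₁L) = 1/(1100×2π×0.065×1) = 0.002226 K/W
R_aluminium pipe wall = ln(69.3/65)/(2π×201×1) = 5.072×10^-5 K/W
R_cork board = ln(149.3/69.3)/(2π×0.0421×1) = 2.902 K/W
R_extruded polystyrene = ln(204.3/149.3)/(2π×0.0302×1) = 1.653 K/W
R_outer film = 1/(h_o·2πr_oL) = 1/(22.4×2π×0.2043×1) = 0.03478 K/W
R_total = 4.591 K/W
Q = ΔT/R_total = 72/4.591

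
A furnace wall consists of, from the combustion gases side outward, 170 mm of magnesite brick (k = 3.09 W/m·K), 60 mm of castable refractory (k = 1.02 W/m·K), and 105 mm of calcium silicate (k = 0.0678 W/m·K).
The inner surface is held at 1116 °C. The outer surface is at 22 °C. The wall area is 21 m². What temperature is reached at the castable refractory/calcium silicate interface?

Model the wall as resistances in series:
R_magnesite brick = L/(kA) = 0.17/(3.09×21) = 0.00262 K/W
R_castable refractory = L/(kA) = 0.06/(1.02×21) = 0.002801 K/W
R_calcium silicate = L/(kA) = 0.105/(0.0678×21) = 0.07375 K/W
R_total = 0.07917 K/W;  Q = ΔT/R_total = 1094/0.07917 = 13820 W
T_interface = T_inner − Q·ΣR(inner→interface) = 1116 − 13800×0.005421

T ≈ 1040 °C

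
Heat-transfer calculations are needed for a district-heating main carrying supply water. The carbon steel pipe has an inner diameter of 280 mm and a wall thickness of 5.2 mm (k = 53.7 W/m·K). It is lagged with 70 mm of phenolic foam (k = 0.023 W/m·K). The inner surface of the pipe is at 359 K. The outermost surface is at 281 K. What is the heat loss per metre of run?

q′ ≈ 28.6 W/m

Cylindrical conduction, so R = ln(r₂/r₁)/(2πkL) per layer, in series:
R_carbon steel pipe wall = ln(145.2/140)/(2π×53.7×1) = 1.081×10^-4 K/W
R_phenolic foam = ln(215.2/145.2)/(2π×0.023×1) = 2.723 K/W
R_total = 2.723 K/W
Q = ΔT/R_total = 78/2.723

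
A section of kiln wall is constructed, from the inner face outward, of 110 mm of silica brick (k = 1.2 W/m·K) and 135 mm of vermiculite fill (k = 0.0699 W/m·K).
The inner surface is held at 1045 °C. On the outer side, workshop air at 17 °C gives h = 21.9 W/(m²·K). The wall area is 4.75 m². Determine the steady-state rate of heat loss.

Q ≈ 2360 W

Series thermal resistances:
R_silica brick = L/(kA) = 0.11/(1.2×4.75) = 0.0193 K/W
R_vermiculite fill = L/(kA) = 0.135/(0.0699×4.75) = 0.4066 K/W
R_outer film = 1/(h_o·A) = 1/(21.9×4.75) = 0.009613 K/W
R_total = 0.4355 K/W
Q = ΔT / R_total = 1028 / 0.4355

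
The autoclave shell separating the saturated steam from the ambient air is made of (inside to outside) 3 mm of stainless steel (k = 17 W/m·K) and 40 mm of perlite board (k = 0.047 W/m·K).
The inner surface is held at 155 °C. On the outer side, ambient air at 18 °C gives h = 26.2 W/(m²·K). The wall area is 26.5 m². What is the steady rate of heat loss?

Q ≈ 4080 W

Using the resistance-network approach (series):
R_stainless steel = L/(kA) = 0.003/(17×26.5) = 6.659×10^-6 K/W
R_perlite board = L/(kA) = 0.04/(0.047×26.5) = 0.03212 K/W
R_outer film = 1/(h_o·A) = 1/(26.2×26.5) = 0.00144 K/W
R_total = 0.03356 K/W
Q = ΔT / R_total = 137 / 0.03356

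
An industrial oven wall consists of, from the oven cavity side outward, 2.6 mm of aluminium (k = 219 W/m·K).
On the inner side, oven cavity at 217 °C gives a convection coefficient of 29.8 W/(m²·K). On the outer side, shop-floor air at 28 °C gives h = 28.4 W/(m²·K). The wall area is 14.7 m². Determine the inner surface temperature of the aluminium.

T ≈ 125 °C

Treating each layer as a thermal resistance in series:
R_inner film = 1/(h_i·A) = 1/(29.8×14.7) = 0.002283 K/W
R_aluminium = L/(kA) = 0.0026/(219×14.7) = 8.076×10^-7 K/W
R_outer film = 1/(h_o·A) = 1/(28.4×14.7) = 0.002395 K/W
R_total = 0.004679 K/W;  Q = ΔT/R_total = 189/0.004679 = 40390 W
T_interface = T_inner − Q·ΣR(inner→interface) = 217 − 40400×0.002283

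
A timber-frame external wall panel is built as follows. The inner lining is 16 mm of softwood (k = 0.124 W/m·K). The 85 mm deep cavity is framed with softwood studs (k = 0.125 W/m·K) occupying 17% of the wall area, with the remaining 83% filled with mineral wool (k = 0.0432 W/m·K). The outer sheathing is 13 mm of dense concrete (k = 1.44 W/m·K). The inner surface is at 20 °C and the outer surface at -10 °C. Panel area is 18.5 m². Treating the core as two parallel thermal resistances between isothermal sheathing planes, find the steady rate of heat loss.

Sheathing layers in series; stud and cavity paths in parallel between them.
R_inner = 0.016/(0.124×18.5) = 0.006975 K/W
R_stud  = 0.085/(0.125×0.17×18.5) = 0.2162 K/W
R_cav   = 0.085/(0.0432×0.83×18.5) = 0.1281 K/W
1/R_core = 1/R_stud + 1/R_cav → R_core = 0.08046 K/W
R_outer = 0.013/(1.44×18.5) = 4.88×10^-4 K/W
R_total = 0.08792 K/W
Q = ΔT/R_total = 30/0.08792

Q ≈ 341 W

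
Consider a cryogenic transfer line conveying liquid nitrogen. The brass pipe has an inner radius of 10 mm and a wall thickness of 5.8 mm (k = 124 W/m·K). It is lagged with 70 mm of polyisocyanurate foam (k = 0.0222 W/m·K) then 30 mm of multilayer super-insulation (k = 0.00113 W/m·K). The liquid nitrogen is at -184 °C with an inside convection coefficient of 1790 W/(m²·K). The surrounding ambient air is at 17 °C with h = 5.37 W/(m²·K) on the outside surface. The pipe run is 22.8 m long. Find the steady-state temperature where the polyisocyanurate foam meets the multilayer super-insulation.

T ≈ -139 °C

For a radial system each layer contributes R = ln(r_out/r_in)/(2πkL); films add R = 1/(hA).
R_inner film = 1/(h_i·2πr₁L) = 1/(1790×2π×0.01×22.8) = 3.9×10^-4 K/W
R_brass pipe wall = ln(15.8/10)/(2π×124×22.8) = 2.575×10^-5 K/W
R_polyisocyanurate foam = ln(85.8/15.8)/(2π×0.0222×22.8) = 0.532 K/W
R_multilayer super-insulation = ln(115.8/85.8)/(2π×0.00113×22.8) = 1.852 K/W
R_outer film = 1/(h_o·2πr_oL) = 1/(5.37×2π×0.1158×22.8) = 0.01123 K/W
R_total = 2.396 K/W
Q = ΔT/R_total = 201/2.396
Q = 83.9 W
T_interface = T_inner + Q·ΣR(inner→interface) = -184 + 83.9×0.5324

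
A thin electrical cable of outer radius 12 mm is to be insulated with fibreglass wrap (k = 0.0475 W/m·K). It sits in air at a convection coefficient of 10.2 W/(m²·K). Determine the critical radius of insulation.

r_cr ≈ 4.66 mm

For a cylinder r_cr = k/h = 0.0475/10.2
r_cr = 4.66 mm; since the bare radius (12 mm) is above r_cr, any added insulation will reduce heat loss.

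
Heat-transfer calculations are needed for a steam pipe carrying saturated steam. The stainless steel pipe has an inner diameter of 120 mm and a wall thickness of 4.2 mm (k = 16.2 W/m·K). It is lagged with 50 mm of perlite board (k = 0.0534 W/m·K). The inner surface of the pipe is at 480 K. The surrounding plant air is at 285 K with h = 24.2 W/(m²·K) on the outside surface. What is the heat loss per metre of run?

q′ ≈ 110 W/m

Treating each annulus and film as a series resistance:
R_stainless steel pipe wall = ln(64.2/60)/(2π×16.2×1) = 6.647×10^-4 K/W
R_perlite board = ln(114.2/64.2)/(2π×0.0534×1) = 1.717 K/W
R_outer film = 1/(h_o·2πr_oL) = 1/(24.2×2π×0.1142×1) = 0.05759 K/W
R_total = 1.775 K/W
Q = ΔT/R_total = 195/1.775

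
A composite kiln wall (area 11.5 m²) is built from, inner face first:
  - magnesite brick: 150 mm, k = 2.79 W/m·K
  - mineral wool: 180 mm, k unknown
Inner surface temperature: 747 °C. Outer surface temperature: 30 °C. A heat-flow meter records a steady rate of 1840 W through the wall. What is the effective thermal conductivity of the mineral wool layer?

k ≈ 0.0407 W/(m·K)

Treating each layer as a thermal resistance in series:
R_magnesite brick = L/(kA) = 0.15/(2.79×11.5) = 0.004675 K/W
Sum of known resistances R_other = 0.004675 K/W
Total R = ΔT/Q = 717/1840 = 0.3897 K/W
R_mineral wool = R_total − R_other = 0.385 K/W
k = L/(R·A) = 0.18/(0.385×11.5)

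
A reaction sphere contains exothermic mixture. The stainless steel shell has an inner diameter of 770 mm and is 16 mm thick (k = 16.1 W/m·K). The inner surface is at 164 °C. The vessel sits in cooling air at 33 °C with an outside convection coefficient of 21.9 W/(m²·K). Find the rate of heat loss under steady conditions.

Q ≈ 5670 W

Spherical conduction: R = (1/r_in − 1/r_out)/(4πk) per layer; series-sum.
R_stainless steel shell = (1/0.385 − 1/0.401)/(4π×16.1) = 5.122×10^-4 K/W
R_outer film = 1/(h·4πr_o²) = 1/(21.9×4π×0.401²) = 0.0226 K/W
R_total = 0.02311 K/W
Q = ΔT/R_total = 131/0.02311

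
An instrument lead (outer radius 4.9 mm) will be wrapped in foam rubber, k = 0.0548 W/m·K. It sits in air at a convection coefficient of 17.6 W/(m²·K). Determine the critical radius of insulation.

For a cylinder r_cr = k/h = 0.0548/17.6
r_cr = 3.11 mm; since the bare radius (4.9 mm) is above r_cr, any added insulation will reduce heat loss.

r_cr ≈ 3.11 mm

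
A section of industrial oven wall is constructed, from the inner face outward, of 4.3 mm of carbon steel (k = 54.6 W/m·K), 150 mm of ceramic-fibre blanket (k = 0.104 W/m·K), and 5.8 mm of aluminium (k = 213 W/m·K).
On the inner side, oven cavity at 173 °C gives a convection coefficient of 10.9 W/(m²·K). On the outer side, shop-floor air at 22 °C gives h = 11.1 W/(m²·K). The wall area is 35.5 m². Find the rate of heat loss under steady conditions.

Using the resistance-network approach (series):
R_inner film = 1/(h_i·A) = 1/(10.9×35.5) = 0.002584 K/W
R_carbon steel = L/(kA) = 0.0043/(54.6×35.5) = 2.218×10^-6 K/W
R_ceramic-fibre blanket = L/(kA) = 0.15/(0.104×35.5) = 0.04063 K/W
R_aluminium = L/(kA) = 0.0058/(213×35.5) = 7.67×10^-7 K/W
R_outer film = 1/(h_o·A) = 1/(11.1×35.5) = 0.002538 K/W
R_total = 0.04575 K/W
Q = ΔT / R_total = 151 / 0.04575

Q ≈ 3300 W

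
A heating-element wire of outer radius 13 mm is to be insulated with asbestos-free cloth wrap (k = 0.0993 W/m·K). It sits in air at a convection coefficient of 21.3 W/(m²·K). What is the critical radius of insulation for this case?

For a cylinder r_cr = k/h = 0.0993/21.3
r_cr = 4.66 mm; since the bare radius (13 mm) is above r_cr, any added insulation will reduce heat loss.

r_cr ≈ 4.66 mm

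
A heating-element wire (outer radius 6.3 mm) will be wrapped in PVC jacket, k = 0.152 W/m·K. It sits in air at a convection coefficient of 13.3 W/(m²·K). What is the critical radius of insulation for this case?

r_cr ≈ 11.4 mm

For a cylinder r_cr = k/h = 0.152/13.3
r_cr = 11.4 mm; since the bare radius (6.3 mm) is below r_cr, adding a thin layer of insulation will *increase* heat loss.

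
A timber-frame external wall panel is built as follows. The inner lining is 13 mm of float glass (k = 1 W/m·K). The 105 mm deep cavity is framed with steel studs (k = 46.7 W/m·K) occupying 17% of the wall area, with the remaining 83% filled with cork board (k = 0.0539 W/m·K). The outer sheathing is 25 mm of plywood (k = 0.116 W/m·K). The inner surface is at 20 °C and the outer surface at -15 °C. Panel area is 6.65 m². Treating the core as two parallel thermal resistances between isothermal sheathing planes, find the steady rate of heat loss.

Q ≈ 963 W

Sheathing layers in series; stud and cavity paths in parallel between them.
R_inner = 0.013/(1×6.65) = 0.001955 K/W
R_stud  = 0.105/(46.7×0.17×6.65) = 0.001989 K/W
R_cav   = 0.105/(0.0539×0.83×6.65) = 0.3529 K/W
1/R_core = 1/R_stud + 1/R_cav → R_core = 0.001978 K/W
R_outer = 0.025/(0.116×6.65) = 0.03241 K/W
R_total = 0.03634 K/W
Q = ΔT/R_total = 35/0.03634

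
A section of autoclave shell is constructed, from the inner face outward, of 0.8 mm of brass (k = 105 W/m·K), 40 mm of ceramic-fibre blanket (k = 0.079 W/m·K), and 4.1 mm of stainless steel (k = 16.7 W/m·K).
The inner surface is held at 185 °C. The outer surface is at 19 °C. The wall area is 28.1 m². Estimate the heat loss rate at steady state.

Thermal resistances in series:
R_brass = L/(kA) = 0.0008/(105×28.1) = 2.711×10^-7 K/W
R_ceramic-fibre blanket = L/(kA) = 0.04/(0.079×28.1) = 0.01802 K/W
R_stainless steel = L/(kA) = 0.0041/(16.7×28.1) = 8.737×10^-6 K/W
R_total = 0.01803 K/W
Q = ΔT / R_total = 166 / 0.01803

Q ≈ 9210 W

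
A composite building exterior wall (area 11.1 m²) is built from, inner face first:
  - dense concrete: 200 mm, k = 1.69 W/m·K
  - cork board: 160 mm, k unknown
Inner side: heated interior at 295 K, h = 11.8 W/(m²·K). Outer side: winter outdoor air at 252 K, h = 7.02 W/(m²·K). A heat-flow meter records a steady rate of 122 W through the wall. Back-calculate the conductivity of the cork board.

Series thermal resistances:
R_inner film = 1/(h_i·A) = 1/(11.8×11.1) = 0.007635 K/W
R_dense concrete = L/(kA) = 0.2/(1.69×11.1) = 0.01066 K/W
R_outer film = 1/(h_o·A) = 1/(7.02×11.1) = 0.01283 K/W
Sum of known resistances R_other = 0.03113 K/W
Total R = ΔT/Q = 43/122 = 0.3525 K/W
R_cork board = R_total − R_other = 0.3213 K/W
k = L/(R·A) = 0.16/(0.3213×11.1)

k ≈ 0.0449 W/(m·K)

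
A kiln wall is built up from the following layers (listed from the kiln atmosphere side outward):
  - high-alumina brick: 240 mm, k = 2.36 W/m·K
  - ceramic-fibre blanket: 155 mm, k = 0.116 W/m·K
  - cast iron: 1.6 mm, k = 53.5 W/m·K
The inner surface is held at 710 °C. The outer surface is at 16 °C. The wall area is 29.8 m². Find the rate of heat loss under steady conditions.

Q ≈ 14400 W

Model the wall as resistances in series:
R_high-alumina brick = L/(kA) = 0.24/(2.36×29.8) = 0.003413 K/W
R_ceramic-fibre blanket = L/(kA) = 0.155/(0.116×29.8) = 0.04484 K/W
R_cast iron = L/(kA) = 0.0016/(53.5×29.8) = 1.004×10^-6 K/W
R_total = 0.04825 K/W
Q = ΔT / R_total = 694 / 0.04825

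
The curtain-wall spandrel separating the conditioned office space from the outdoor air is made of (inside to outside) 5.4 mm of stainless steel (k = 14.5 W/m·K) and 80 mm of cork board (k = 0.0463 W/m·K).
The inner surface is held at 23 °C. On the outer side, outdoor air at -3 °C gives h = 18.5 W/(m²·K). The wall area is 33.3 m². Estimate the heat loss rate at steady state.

Q ≈ 486 W

Thermal resistances in series:
R_stainless steel = L/(kA) = 0.0054/(14.5×33.3) = 1.118×10^-5 K/W
R_cork board = L/(kA) = 0.08/(0.0463×33.3) = 0.05189 K/W
R_outer film = 1/(h_o·A) = 1/(18.5×33.3) = 0.001623 K/W
R_total = 0.05352 K/W
Q = ΔT / R_total = 26 / 0.05352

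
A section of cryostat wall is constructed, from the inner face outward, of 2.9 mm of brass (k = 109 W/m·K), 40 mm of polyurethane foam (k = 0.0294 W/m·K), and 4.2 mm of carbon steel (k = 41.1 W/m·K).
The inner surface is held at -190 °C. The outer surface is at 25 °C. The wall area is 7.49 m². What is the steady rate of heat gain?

Using the resistance-network approach (series):
R_brass = L/(kA) = 0.0029/(109×7.49) = 3.552×10^-6 K/W
R_polyurethane foam = L/(kA) = 0.04/(0.0294×7.49) = 0.1816 K/W
R_carbon steel = L/(kA) = 0.0042/(41.1×7.49) = 1.364×10^-5 K/W
R_total = 0.1817 K/W
Q = ΔT / R_total = 215 / 0.1817

Q ≈ 1180 W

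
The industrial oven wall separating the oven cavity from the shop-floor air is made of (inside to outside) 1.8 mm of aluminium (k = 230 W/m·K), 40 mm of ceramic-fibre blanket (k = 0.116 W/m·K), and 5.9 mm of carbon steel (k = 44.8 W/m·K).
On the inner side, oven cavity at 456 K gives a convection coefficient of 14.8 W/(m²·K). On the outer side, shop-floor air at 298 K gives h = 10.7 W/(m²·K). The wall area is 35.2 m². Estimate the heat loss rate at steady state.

Series thermal resistances:
R_inner film = 1/(h_i·A) = 1/(14.8×35.2) = 0.00192 K/W
R_aluminium = L/(kA) = 0.0018/(230×35.2) = 2.223×10^-7 K/W
R_ceramic-fibre blanket = L/(kA) = 0.04/(0.116×35.2) = 0.009796 K/W
R_carbon steel = L/(kA) = 0.0059/(44.8×35.2) = 3.741×10^-6 K/W
R_outer film = 1/(h_o·A) = 1/(10.7×35.2) = 0.002655 K/W
R_total = 0.01437 K/W
Q = ΔT / R_total = 158 / 0.01437

Q ≈ 11000 W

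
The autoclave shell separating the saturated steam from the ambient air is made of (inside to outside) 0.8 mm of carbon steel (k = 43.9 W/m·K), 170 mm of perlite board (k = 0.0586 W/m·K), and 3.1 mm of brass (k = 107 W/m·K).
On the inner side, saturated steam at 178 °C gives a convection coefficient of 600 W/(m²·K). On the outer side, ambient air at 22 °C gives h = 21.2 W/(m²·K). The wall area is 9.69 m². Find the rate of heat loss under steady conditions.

Thermal resistances in series:
R_inner film = 1/(h_i·A) = 1/(600×9.69) = 1.72×10^-4 K/W
R_carbon steel = L/(kA) = 0.0008/(43.9×9.69) = 1.881×10^-6 K/W
R_perlite board = L/(kA) = 0.17/(0.0586×9.69) = 0.2994 K/W
R_brass = L/(kA) = 0.0031/(107×9.69) = 2.99×10^-6 K/W
R_outer film = 1/(h_o·A) = 1/(21.2×9.69) = 0.004868 K/W
R_total = 0.3044 K/W
Q = ΔT / R_total = 156 / 0.3044

Q ≈ 512 W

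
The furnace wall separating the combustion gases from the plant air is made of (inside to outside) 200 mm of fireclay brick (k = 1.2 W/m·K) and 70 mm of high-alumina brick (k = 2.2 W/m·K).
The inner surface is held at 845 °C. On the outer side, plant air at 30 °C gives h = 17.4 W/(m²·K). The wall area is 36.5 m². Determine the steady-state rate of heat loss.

Q ≈ 116000 W

Treating each layer as a thermal resistance in series:
R_fireclay brick = L/(kA) = 0.2/(1.2×36.5) = 0.004566 K/W
R_high-alumina brick = L/(kA) = 0.07/(2.2×36.5) = 8.717×10^-4 K/W
R_outer film = 1/(h_o·A) = 1/(17.4×36.5) = 0.001575 K/W
R_total = 0.007012 K/W
Q = ΔT / R_total = 815 / 0.007012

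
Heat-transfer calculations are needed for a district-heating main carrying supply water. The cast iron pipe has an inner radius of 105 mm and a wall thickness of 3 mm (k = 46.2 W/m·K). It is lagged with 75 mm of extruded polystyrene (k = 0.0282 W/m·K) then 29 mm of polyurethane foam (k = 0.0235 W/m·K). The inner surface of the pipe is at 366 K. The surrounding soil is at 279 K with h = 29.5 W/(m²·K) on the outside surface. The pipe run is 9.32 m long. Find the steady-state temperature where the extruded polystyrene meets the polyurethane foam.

Cylindrical conduction, so R = ln(r₂/r₁)/(2πkL) per layer, in series:
R_cast iron pipe wall = ln(108/105)/(2π×46.2×9.32) = 1.041×10^-5 K/W
R_extruded polystyrene = ln(183/108)/(2π×0.0282×9.32) = 0.3193 K/W
R_polyurethane foam = ln(212/183)/(2π×0.0235×9.32) = 0.1069 K/W
R_outer film = 1/(h_o·2πr_oL) = 1/(29.5×2π×0.212×9.32) = 0.002731 K/W
R_total = 0.429 K/W
Q = ΔT/R_total = 87/0.429
Q = 203 W
T_interface = T_inner − Q·ΣR(inner→interface) = 366 − 203×0.3194

T ≈ 301 K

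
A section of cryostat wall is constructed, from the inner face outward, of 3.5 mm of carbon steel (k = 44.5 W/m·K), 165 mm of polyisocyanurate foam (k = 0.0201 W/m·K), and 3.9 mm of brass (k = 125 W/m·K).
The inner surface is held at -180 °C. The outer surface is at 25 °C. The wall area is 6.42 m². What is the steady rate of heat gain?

Series thermal resistances:
R_carbon steel = L/(kA) = 0.0035/(44.5×6.42) = 1.225×10^-5 K/W
R_polyisocyanurate foam = L/(kA) = 0.165/(0.0201×6.42) = 1.279 K/W
R_brass = L/(kA) = 0.0039/(125×6.42) = 4.86×10^-6 K/W
R_total = 1.279 K/W
Q = ΔT / R_total = 205 / 1.279

Q ≈ 160 W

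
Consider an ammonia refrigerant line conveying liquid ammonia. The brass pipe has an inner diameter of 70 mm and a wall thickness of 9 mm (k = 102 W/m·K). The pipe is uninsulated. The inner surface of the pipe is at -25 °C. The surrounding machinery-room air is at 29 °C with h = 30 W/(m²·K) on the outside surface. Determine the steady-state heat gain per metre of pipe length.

Treating each annulus and film as a series resistance:
R_brass pipe wall = ln(44/35)/(2π×102×1) = 3.571×10^-4 K/W
R_outer film = 1/(h_o·2πr_oL) = 1/(30×2π×0.044×1) = 0.1206 K/W
R_total = 0.1209 K/W
Q = ΔT/R_total = 54/0.1209

q′ ≈ 447 W/m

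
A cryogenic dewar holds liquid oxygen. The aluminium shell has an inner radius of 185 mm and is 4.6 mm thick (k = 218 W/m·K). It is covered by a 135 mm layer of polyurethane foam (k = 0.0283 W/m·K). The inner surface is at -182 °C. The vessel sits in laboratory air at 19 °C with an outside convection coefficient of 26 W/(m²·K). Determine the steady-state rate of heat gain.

Q ≈ 32.4 W

Spherical conduction: R = (1/r_in − 1/r_out)/(4πk) per layer; series-sum.
R_aluminium shell = (1/0.185 − 1/0.1896)/(4π×218) = 4.787×10^-5 K/W
R_polyurethane foam = (1/0.1896 − 1/0.3246)/(4π×0.0283) = 6.168 K/W
R_outer film = 1/(h·4πr_o²) = 1/(26×4π×0.3246²) = 0.02905 K/W
R_total = 6.197 K/W
Q = ΔT/R_total = 201/6.197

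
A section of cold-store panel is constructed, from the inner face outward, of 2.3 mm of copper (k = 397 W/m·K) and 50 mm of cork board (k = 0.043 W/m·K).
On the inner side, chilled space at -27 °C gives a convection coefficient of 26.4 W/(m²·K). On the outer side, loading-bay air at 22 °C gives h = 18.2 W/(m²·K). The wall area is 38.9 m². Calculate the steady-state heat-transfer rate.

Using the resistance-network approach (series):
R_inner film = 1/(h_i·A) = 1/(26.4×38.9) = 9.737×10^-4 K/W
R_copper = L/(kA) = 0.0023/(397×38.9) = 1.489×10^-7 K/W
R_cork board = L/(kA) = 0.05/(0.043×38.9) = 0.02989 K/W
R_outer film = 1/(h_o·A) = 1/(18.2×38.9) = 0.001412 K/W
R_total = 0.03228 K/W
Q = ΔT / R_total = 49 / 0.03228

Q ≈ 1520 W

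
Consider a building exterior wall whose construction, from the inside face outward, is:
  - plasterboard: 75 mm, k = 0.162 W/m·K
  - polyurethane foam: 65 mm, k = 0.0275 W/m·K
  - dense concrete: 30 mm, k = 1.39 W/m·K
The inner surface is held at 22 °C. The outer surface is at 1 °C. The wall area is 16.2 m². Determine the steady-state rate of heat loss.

Q ≈ 119 W

Model the wall as resistances in series:
R_plasterboard = L/(kA) = 0.075/(0.162×16.2) = 0.02858 K/W
R_polyurethane foam = L/(kA) = 0.065/(0.0275×16.2) = 0.1459 K/W
R_dense concrete = L/(kA) = 0.03/(1.39×16.2) = 0.001332 K/W
R_total = 0.1758 K/W
Q = ΔT / R_total = 21 / 0.1758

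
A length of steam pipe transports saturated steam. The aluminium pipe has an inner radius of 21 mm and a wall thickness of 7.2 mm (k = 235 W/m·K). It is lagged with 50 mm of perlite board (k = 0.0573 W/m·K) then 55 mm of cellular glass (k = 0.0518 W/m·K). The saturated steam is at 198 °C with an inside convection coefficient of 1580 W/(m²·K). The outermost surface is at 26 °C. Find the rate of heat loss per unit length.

q′ ≈ 38.4 W/m

Treating each annulus and film as a series resistance:
R_inner film = 1/(h_i·2πr₁L) = 1/(1580×2π×0.021×1) = 0.004797 K/W
R_aluminium pipe wall = ln(28.2/21)/(2π×235×1) = 1.997×10^-4 K/W
R_perlite board = ln(78.2/28.2)/(2π×0.0573×1) = 2.833 K/W
R_cellular glass = ln(133.2/78.2)/(2π×0.0518×1) = 1.636 K/W
R_total = 4.474 K/W
Q = ΔT/R_total = 172/4.474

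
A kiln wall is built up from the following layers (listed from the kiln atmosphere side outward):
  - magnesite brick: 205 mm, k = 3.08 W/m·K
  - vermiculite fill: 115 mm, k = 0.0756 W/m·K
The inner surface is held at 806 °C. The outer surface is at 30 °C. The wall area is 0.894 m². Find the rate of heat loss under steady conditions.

Q ≈ 437 W

Using the resistance-network approach (series):
R_magnesite brick = L/(kA) = 0.205/(3.08×0.894) = 0.07445 K/W
R_vermiculite fill = L/(kA) = 0.115/(0.0756×0.894) = 1.702 K/W
R_total = 1.776 K/W
Q = ΔT / R_total = 776 / 1.776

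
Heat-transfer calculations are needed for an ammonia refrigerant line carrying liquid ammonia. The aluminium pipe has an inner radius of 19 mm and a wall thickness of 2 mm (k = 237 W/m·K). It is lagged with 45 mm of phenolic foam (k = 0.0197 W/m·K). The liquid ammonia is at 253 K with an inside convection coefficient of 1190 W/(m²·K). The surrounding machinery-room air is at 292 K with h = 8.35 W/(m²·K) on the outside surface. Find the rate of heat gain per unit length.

Cylindrical conduction, so R = ln(r₂/r₁)/(2πkL) per layer, in series:
R_inner film = 1/(h_i·2πr₁L) = 1/(1190×2π×0.019×1) = 0.007039 K/W
R_aluminium pipe wall = ln(21/19)/(2π×237×1) = 6.721×10^-5 K/W
R_phenolic foam = ln(66/21)/(2π×0.0197×1) = 9.251 K/W
R_outer film = 1/(h_o·2πr_oL) = 1/(8.35×2π×0.066×1) = 0.2888 K/W
R_total = 9.547 K/W
Q = ΔT/R_total = 39/9.547

q′ ≈ 4.08 W/m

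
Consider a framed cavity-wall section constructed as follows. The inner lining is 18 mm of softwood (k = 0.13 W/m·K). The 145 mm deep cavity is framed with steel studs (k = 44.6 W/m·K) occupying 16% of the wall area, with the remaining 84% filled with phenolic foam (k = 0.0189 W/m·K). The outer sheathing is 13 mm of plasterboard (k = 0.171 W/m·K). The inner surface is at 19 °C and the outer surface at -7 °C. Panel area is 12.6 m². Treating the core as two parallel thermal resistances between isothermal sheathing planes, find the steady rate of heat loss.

Q ≈ 1400 W

Sheathing layers in series; stud and cavity paths in parallel between them.
R_inner = 0.018/(0.13×12.6) = 0.01099 K/W
R_stud  = 0.145/(44.6×0.16×12.6) = 0.001613 K/W
R_cav   = 0.145/(0.0189×0.84×12.6) = 0.7249 K/W
1/R_core = 1/R_stud + 1/R_cav → R_core = 0.001609 K/W
R_outer = 0.013/(0.171×12.6) = 0.006034 K/W
R_total = 0.01863 K/W
Q = ΔT/R_total = 26/0.01863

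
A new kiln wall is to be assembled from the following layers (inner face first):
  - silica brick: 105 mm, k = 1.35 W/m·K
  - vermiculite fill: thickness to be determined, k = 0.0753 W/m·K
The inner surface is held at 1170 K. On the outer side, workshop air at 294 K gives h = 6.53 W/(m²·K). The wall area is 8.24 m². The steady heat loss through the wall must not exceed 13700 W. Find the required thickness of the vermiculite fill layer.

L ≈ 22.3 mm

Model the wall as resistances in series:
R_silica brick = L/(kA) = 0.105/(1.35×8.24) = 0.009439 K/W
R_outer film = 1/(h_o·A) = 1/(6.53×8.24) = 0.01858 K/W
Sum of the known resistances R_other = 0.02802 K/W
Required total resistance R_tot = ΔT/Q_allow = 876/13700 = 0.06394 K/W
R_vermiculite fill = R_tot − R_other = 0.03592 K/W
L = R·k·A = 0.03592×0.0753×8.24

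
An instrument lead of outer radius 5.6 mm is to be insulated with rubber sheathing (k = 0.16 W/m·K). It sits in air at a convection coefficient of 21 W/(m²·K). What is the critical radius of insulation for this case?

For a cylinder r_cr = k/h = 0.16/21
r_cr = 7.62 mm; since the bare radius (5.6 mm) is below r_cr, adding a thin layer of insulation will *increase* heat loss.

r_cr ≈ 7.62 mm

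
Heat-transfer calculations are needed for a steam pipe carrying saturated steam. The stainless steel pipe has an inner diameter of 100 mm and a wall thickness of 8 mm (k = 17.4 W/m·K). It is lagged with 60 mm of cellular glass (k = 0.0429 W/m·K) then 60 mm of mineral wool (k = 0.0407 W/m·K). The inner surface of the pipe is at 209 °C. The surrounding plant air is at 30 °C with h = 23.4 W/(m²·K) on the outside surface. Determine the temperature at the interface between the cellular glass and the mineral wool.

T ≈ 98.8 °C

Per-layer cylindrical resistances, series-summed:
R_stainless steel pipe wall = ln(58/50)/(2π×17.4×1) = 0.001358 K/W
R_cellular glass = ln(118/58)/(2π×0.0429×1) = 2.635 K/W
R_mineral wool = ln(178/118)/(2π×0.0407×1) = 1.608 K/W
R_outer film = 1/(h_o·2πr_oL) = 1/(23.4×2π×0.178×1) = 0.03821 K/W
R_total = 4.282 K/W
Q = ΔT/R_total = 179/4.282
Q = 41.8 W/m
T_interface = T_inner − Q·ΣR(inner→interface) = 209 − 41.8×2.636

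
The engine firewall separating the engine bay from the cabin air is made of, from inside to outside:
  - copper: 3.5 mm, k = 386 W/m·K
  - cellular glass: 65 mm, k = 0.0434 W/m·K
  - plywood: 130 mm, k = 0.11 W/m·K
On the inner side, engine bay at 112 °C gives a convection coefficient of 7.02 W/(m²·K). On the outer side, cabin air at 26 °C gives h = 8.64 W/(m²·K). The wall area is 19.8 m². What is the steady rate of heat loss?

Model the wall as resistances in series:
R_inner film = 1/(h_i·A) = 1/(7.02×19.8) = 0.007194 K/W
R_copper = L/(kA) = 0.0035/(386×19.8) = 4.579×10^-7 K/W
R_cellular glass = L/(kA) = 0.065/(0.0434×19.8) = 0.07564 K/W
R_plywood = L/(kA) = 0.13/(0.11×19.8) = 0.05969 K/W
R_outer film = 1/(h_o·A) = 1/(8.64×19.8) = 0.005845 K/W
R_total = 0.1484 K/W
Q = ΔT / R_total = 86 / 0.1484

Q ≈ 580 W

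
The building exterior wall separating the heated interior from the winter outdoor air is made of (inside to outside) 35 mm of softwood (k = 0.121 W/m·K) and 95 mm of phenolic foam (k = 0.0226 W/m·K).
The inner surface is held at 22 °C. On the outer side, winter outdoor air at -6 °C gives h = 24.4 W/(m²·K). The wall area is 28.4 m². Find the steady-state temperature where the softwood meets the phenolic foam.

Treating each layer as a thermal resistance in series:
R_softwood = L/(kA) = 0.035/(0.121×28.4) = 0.01019 K/W
R_phenolic foam = L/(kA) = 0.095/(0.0226×28.4) = 0.148 K/W
R_outer film = 1/(h_o·A) = 1/(24.4×28.4) = 0.001443 K/W
R_total = 0.1596 K/W;  Q = ΔT/R_total = 28/0.1596 = 175.4 W
T_interface = T_inner − Q·ΣR(inner→interface) = 22 − 175×0.01019

T ≈ 20.2 °C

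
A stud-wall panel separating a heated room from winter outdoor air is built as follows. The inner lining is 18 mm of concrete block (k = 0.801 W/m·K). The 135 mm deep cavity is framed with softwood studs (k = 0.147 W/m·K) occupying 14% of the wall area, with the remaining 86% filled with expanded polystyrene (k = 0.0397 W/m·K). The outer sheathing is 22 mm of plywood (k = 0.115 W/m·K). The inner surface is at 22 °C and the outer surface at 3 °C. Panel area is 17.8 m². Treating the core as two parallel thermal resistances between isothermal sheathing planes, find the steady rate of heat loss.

Sheathing layers in series; stud and cavity paths in parallel between them.
R_inner = 0.018/(0.801×17.8) = 0.001262 K/W
R_stud  = 0.135/(0.147×0.14×17.8) = 0.3685 K/W
R_cav   = 0.135/(0.0397×0.86×17.8) = 0.2221 K/W
1/R_core = 1/R_stud + 1/R_cav → R_core = 0.1386 K/W
R_outer = 0.022/(0.115×17.8) = 0.01075 K/W
R_total = 0.1506 K/W
Q = ΔT/R_total = 19/0.1506

Q ≈ 126 W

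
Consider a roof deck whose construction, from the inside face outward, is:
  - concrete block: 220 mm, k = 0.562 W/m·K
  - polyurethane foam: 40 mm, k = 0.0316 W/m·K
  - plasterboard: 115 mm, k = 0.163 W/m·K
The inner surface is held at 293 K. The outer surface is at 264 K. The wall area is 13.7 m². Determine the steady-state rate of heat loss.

Q ≈ 168 W

Using the resistance-network approach (series):
R_concrete block = L/(kA) = 0.22/(0.562×13.7) = 0.02857 K/W
R_polyurethane foam = L/(kA) = 0.04/(0.0316×13.7) = 0.0924 K/W
R_plasterboard = L/(kA) = 0.115/(0.163×13.7) = 0.0515 K/W
R_total = 0.1725 K/W
Q = ΔT / R_total = 29 / 0.1725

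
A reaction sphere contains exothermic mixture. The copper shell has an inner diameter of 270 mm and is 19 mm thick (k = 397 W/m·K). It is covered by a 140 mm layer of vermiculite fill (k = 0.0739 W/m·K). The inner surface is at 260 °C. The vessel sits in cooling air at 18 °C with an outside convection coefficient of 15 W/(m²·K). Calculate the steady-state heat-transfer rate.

Q ≈ 71.4 W

Each spherical layer contributes R = (1/r_i − 1/r_o)/(4πk):
R_copper shell = (1/0.135 − 1/0.154)/(4π×397) = 1.832×10^-4 K/W
R_vermiculite fill = (1/0.154 − 1/0.294)/(4π×0.0739) = 3.33 K/W
R_outer film = 1/(h·4πr_o²) = 1/(15×4π×0.294²) = 0.06138 K/W
R_total = 3.391 K/W
Q = ΔT/R_total = 242/3.391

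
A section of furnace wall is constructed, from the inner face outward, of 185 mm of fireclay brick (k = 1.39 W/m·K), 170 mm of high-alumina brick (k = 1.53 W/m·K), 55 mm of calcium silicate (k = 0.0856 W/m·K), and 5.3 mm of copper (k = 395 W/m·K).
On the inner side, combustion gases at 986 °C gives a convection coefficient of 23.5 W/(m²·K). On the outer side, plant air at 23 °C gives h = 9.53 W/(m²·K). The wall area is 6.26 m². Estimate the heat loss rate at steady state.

Model the wall as resistances in series:
R_inner film = 1/(h_i·A) = 1/(23.5×6.26) = 0.006798 K/W
R_fireclay brick = L/(kA) = 0.185/(1.39×6.26) = 0.02126 K/W
R_high-alumina brick = L/(kA) = 0.17/(1.53×6.26) = 0.01775 K/W
R_calcium silicate = L/(kA) = 0.055/(0.0856×6.26) = 0.1026 K/W
R_copper = L/(kA) = 0.0053/(395×6.26) = 2.143×10^-6 K/W
R_outer film = 1/(h_o·A) = 1/(9.53×6.26) = 0.01676 K/W
R_total = 0.1652 K/W
Q = ΔT / R_total = 963 / 0.1652

Q ≈ 5830 W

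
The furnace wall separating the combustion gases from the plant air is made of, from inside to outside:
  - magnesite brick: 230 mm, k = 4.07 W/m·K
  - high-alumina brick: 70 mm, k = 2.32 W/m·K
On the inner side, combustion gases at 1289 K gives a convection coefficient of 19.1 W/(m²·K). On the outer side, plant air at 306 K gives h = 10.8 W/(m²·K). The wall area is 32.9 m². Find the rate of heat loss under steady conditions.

Q ≈ 140000 W

Model the wall as resistances in series:
R_inner film = 1/(h_i·A) = 1/(19.1×32.9) = 0.001591 K/W
R_magnesite brick = L/(kA) = 0.23/(4.07×32.9) = 0.001718 K/W
R_high-alumina brick = L/(kA) = 0.07/(2.32×32.9) = 9.171×10^-4 K/W
R_outer film = 1/(h_o·A) = 1/(10.8×32.9) = 0.002814 K/W
R_total = 0.00704 K/W
Q = ΔT / R_total = 983 / 0.00704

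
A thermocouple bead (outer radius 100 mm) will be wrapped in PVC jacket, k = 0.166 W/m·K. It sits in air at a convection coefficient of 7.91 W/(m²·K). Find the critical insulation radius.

r_cr ≈ 42 mm

For a sphere r_cr = 2k/h = 2×0.166/7.91
r_cr = 42 mm; since the bare radius (100 mm) is above r_cr, any added insulation will reduce heat loss.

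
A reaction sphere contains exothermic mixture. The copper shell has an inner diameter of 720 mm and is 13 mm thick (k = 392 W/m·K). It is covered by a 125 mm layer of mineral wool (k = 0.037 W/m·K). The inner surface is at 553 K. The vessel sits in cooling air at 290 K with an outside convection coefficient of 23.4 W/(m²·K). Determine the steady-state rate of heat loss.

For a spherical shell R = (1/r₁ − 1/r₂)/(4πk); film R = 1/(h·4πr²). In series:
R_copper shell = (1/0.36 − 1/0.373)/(4π×392) = 1.965×10^-5 K/W
R_mineral wool = (1/0.373 − 1/0.498)/(4π×0.037) = 1.447 K/W
R_outer film = 1/(h·4πr_o²) = 1/(23.4×4π×0.498²) = 0.01371 K/W
R_total = 1.461 K/W
Q = ΔT/R_total = 263/1.461

Q ≈ 180 W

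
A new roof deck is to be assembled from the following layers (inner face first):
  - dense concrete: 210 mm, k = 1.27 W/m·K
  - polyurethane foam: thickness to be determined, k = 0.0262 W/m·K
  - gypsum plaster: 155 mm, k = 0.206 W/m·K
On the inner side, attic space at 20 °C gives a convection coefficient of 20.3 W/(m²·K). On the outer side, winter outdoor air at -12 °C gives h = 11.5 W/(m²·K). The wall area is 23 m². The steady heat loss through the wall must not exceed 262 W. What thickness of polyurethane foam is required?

L ≈ 46 mm

Using the resistance-network approach (series):
R_inner film = 1/(h_i·A) = 1/(20.3×23) = 0.002142 K/W
R_dense concrete = L/(kA) = 0.21/(1.27×23) = 0.007189 K/W
R_gypsum plaster = L/(kA) = 0.155/(0.206×23) = 0.03271 K/W
R_outer film = 1/(h_o·A) = 1/(11.5×23) = 0.003781 K/W
Sum of the known resistances R_other = 0.04583 K/W
Required total resistance R_tot = ΔT/Q_allow = 32/262 = 0.1221 K/W
R_polyurethane foam = R_tot − R_other = 0.07631 K/W
L = R·k·A = 0.07631×0.0262×23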